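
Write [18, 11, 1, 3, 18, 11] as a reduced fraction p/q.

Using pₖ = aₖpₖ₋₁ + pₖ₋₂ and qₖ = aₖqₖ₋₁ + qₖ₋₂:
  k=0: a=18, p=18, q=1
  k=1: a=11, p=199, q=11
  k=2: a=1, p=217, q=12
  k=3: a=3, p=850, q=47
  k=4: a=18, p=15517, q=858
  k=5: a=11, p=171537, q=9485

171537/9485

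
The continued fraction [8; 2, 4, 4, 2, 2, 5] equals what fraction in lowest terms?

Using pₖ = aₖpₖ₋₁ + pₖ₋₂ and qₖ = aₖqₖ₋₁ + qₖ₋₂:
  k=0: a=8, p=8, q=1
  k=1: a=2, p=17, q=2
  k=2: a=4, p=76, q=9
  k=3: a=4, p=321, q=38
  k=4: a=2, p=718, q=85
  k=5: a=2, p=1757, q=208
  k=6: a=5, p=9503, q=1125

9503/1125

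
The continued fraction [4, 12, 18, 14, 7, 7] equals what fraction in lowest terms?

628852/154019

Fold from the inside: start with 7/1.
  7 + 1/7 = 50/7
  14 + 7/50 = 707/50
  18 + 50/707 = 12776/707
  12 + 707/12776 = 154019/12776
  4 + 12776/154019 = 628852/154019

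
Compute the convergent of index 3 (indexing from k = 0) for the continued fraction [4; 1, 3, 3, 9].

62/13

Using pₖ = aₖpₖ₋₁ + pₖ₋₂, qₖ = aₖqₖ₋₁ + qₖ₋₂ (with p₋₁=1, p₋₂=0, q₋₁=0, q₋₂=1):
  k=0: a=4, p=4, q=1
  k=1: a=1, p=5, q=1
  k=2: a=3, p=19, q=4
  k=3: a=3, p=62, q=13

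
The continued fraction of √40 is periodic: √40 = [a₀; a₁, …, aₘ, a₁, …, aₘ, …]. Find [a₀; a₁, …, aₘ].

[6; 3, 12]

a₀ = ⌊√40⌋ = 6.
With m₀=0, d₀=1 and mₖ₊₁ = dₖaₖ − mₖ, dₖ₊₁ = (n − mₖ₊₁²)/dₖ, aₖ₊₁ = ⌊(a₀+mₖ₊₁)/dₖ₊₁⌋:
  k=1: m=6, d=4, a=3
  k=2: m=6, d=1, a=12
d=1 and a=2a₀=12 at k=2, so the next step gives (m, d) = (6, 4) again — its k=1 value — and the period has length 2.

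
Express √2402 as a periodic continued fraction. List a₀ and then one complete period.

a₀ = ⌊√2402⌋ = 49.

[49; 98]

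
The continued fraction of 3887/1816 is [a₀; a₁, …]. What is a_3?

4

3887 = 2·1816 + 255   →  a_0 = 2
1816 = 7·255 + 31   →  a_1 = 7
255 = 8·31 + 7   →  a_2 = 8
31 = 4·7 + 3   →  a_3 = 4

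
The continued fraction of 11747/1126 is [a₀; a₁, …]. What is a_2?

3

11747 = 10·1126 + 487   →  a_0 = 10
1126 = 2·487 + 152   →  a_1 = 2
487 = 3·152 + 31   →  a_2 = 3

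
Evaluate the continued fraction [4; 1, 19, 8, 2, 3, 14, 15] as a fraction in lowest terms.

Fold from the inside: start with 15/1.
  14 + 1/15 = 211/15
  3 + 15/211 = 648/211
  2 + 211/648 = 1507/648
  8 + 648/1507 = 12704/1507
  19 + 1507/12704 = 242883/12704
  1 + 12704/242883 = 255587/242883
  4 + 242883/255587 = 1265231/255587

1265231/255587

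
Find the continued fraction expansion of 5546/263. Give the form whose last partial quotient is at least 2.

5546 = 21*263 + 23
263 = 11*23 + 10
23 = 2*10 + 3
10 = 3*3 + 1
3 = 3*1 + 0  (stop)
So 5546/263 = [21; 11, 2, 3, 3].

[21; 11, 2, 3, 3]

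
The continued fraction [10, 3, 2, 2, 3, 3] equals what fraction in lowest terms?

Using pₖ = aₖpₖ₋₁ + pₖ₋₂ and qₖ = aₖqₖ₋₁ + qₖ₋₂:
  k=0: a=10, p=10, q=1
  k=1: a=3, p=31, q=3
  k=2: a=2, p=72, q=7
  k=3: a=2, p=175, q=17
  k=4: a=3, p=597, q=58
  k=5: a=3, p=1966, q=191

1966/191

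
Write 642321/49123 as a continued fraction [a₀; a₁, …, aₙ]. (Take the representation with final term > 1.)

[13; 13, 5, 19, 1, 11, 3]

642321 = 13*49123 + 3722
49123 = 13*3722 + 737
3722 = 5*737 + 37
737 = 19*37 + 34
37 = 1*34 + 3
34 = 11*3 + 1
3 = 3*1 + 0  (stop)
So 642321/49123 = [13; 13, 5, 19, 1, 11, 3].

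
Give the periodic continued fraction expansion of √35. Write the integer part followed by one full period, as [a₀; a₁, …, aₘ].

[5; 1, 10]

a₀ = ⌊√35⌋ = 5.
With m₀=0, d₀=1 and mₖ₊₁ = dₖaₖ − mₖ, dₖ₊₁ = (n − mₖ₊₁²)/dₖ, aₖ₊₁ = ⌊(a₀+mₖ₊₁)/dₖ₊₁⌋:
  k=1: m=5, d=10, a=1
  k=2: m=5, d=1, a=10
d=1 and a=2a₀=10 at k=2, so the next step gives (m, d) = (5, 10) again — its k=1 value — and the period has length 2.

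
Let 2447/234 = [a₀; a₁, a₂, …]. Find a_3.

2

2447 = 10·234 + 107   →  a_0 = 10
234 = 2·107 + 20   →  a_1 = 2
107 = 5·20 + 7   →  a_2 = 5
20 = 2·7 + 6   →  a_3 = 2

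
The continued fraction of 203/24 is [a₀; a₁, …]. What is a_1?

203 = 8·24 + 11   →  a_0 = 8
24 = 2·11 + 2   →  a_1 = 2

2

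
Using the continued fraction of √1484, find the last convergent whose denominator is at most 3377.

129706/3367

√1484 = [38; 1, 1, 10, 1, 1, 76, …] (period length 6).
Convergents:
  p_0/q_0 = 38/1
  p_1/q_1 = 39/1
  p_2/q_2 = 77/2
  p_3/q_3 = 809/21
  p_4/q_4 = 886/23
  p_5/q_5 = 1695/44
  p_6/q_6 = 129706/3367
  p_7/q_7 = 131401/3411
q_6 = 3367 ≤ 3377 < 3411 = q_7, so the answer is 129706/3367.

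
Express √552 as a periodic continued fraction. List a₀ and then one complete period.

[23; 2, 46]

a₀ = ⌊√552⌋ = 23.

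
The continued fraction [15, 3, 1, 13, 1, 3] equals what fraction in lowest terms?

3539/232

Fold from the inside: start with 3/1.
  1 + 1/3 = 4/3
  13 + 3/4 = 55/4
  1 + 4/55 = 59/55
  3 + 55/59 = 232/59
  15 + 59/232 = 3539/232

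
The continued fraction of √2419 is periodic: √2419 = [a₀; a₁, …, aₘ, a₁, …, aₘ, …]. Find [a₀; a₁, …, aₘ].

a₀ = ⌊√2419⌋ = 49.
With m₀=0, d₀=1 and mₖ₊₁ = dₖaₖ − mₖ, dₖ₊₁ = (n − mₖ₊₁²)/dₖ, aₖ₊₁ = ⌊(a₀+mₖ₊₁)/dₖ₊₁⌋:
  k=1: m=49, d=18, a=5
  k=2: m=41, d=41, a=2
  k=3: m=41, d=18, a=5
  k=4: m=49, d=1, a=98
d=1 and a=2a₀=98 at k=4, so the next step gives (m, d) = (49, 18) again — its k=1 value — and the period has length 4.

[49; 5, 2, 5, 98]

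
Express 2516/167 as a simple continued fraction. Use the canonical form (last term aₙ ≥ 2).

[15; 15, 5, 2]

2516 = 15×167 + 11
167 = 15×11 + 2
11 = 5×2 + 1
2 = 2×1 + 0  (stop)
So 2516/167 = [15; 15, 5, 2].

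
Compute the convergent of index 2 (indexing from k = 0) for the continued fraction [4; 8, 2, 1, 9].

70/17

Using pₖ = aₖpₖ₋₁ + pₖ₋₂, qₖ = aₖqₖ₋₁ + qₖ₋₂ (with p₋₁=1, p₋₂=0, q₋₁=0, q₋₂=1):
  k=0: a=4, p=4, q=1
  k=1: a=8, p=33, q=8
  k=2: a=2, p=70, q=17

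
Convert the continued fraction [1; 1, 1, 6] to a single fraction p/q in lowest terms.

Fold from the inside: start with 6/1.
  1 + 1/6 = 7/6
  1 + 6/7 = 13/7
  1 + 7/13 = 20/13

20/13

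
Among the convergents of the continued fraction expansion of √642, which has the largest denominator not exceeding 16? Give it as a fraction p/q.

√642 = [25; 2, 1, 24, 1, 2, 50, …] (period length 6).
Convergents:
  p_0/q_0 = 25/1
  p_1/q_1 = 51/2
  p_2/q_2 = 76/3
  p_3/q_3 = 1875/74
q_2 = 3 ≤ 16 < 74 = q_3, so the answer is 76/3.

76/3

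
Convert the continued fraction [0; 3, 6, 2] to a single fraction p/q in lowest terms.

Using pₖ = aₖpₖ₋₁ + pₖ₋₂ and qₖ = aₖqₖ₋₁ + qₖ₋₂:
  k=0: a=0, p=0, q=1
  k=1: a=3, p=1, q=3
  k=2: a=6, p=6, q=19
  k=3: a=2, p=13, q=41

13/41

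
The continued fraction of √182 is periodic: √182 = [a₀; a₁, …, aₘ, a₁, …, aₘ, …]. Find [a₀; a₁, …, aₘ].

a₀ = ⌊√182⌋ = 13.
With m₀=0, d₀=1 and mₖ₊₁ = dₖaₖ − mₖ, dₖ₊₁ = (n − mₖ₊₁²)/dₖ, aₖ₊₁ = ⌊(a₀+mₖ₊₁)/dₖ₊₁⌋:
  k=1: m=13, d=13, a=2
  k=2: m=13, d=1, a=26
d=1 and a=2a₀=26 at k=2, so the next step gives (m, d) = (13, 13) again — its k=1 value — and the period has length 2.

[13; 2, 26]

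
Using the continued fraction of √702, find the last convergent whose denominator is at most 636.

√702 = [26; 2, 52, …] (period length 2).
Convergents:
  p_0/q_0 = 26/1
  p_1/q_1 = 53/2
  p_2/q_2 = 2782/105
  p_3/q_3 = 5617/212
  p_4/q_4 = 294866/11129
q_3 = 212 ≤ 636 < 11129 = q_4, so the answer is 5617/212.

5617/212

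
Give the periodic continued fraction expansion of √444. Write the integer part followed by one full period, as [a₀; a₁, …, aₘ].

a₀ = ⌊√444⌋ = 21.
With m₀=0, d₀=1 and mₖ₊₁ = dₖaₖ − mₖ, dₖ₊₁ = (n − mₖ₊₁²)/dₖ, aₖ₊₁ = ⌊(a₀+mₖ₊₁)/dₖ₊₁⌋:
  k=1: m=21, d=3, a=14
  k=2: m=21, d=1, a=42
d=1 and a=2a₀=42 at k=2, so the next step gives (m, d) = (21, 3) again — its k=1 value — and the period has length 2.

[21; 14, 42]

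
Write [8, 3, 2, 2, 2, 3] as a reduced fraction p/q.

Fold from the inside: start with 3/1.
  2 + 1/3 = 7/3
  2 + 3/7 = 17/7
  2 + 7/17 = 41/17
  3 + 17/41 = 140/41
  8 + 41/140 = 1161/140

1161/140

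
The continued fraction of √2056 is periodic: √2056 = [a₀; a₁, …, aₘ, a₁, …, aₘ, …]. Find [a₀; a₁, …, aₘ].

a₀ = ⌊√2056⌋ = 45.
With m₀=0, d₀=1 and mₖ₊₁ = dₖaₖ − mₖ, dₖ₊₁ = (n − mₖ₊₁²)/dₖ, aₖ₊₁ = ⌊(a₀+mₖ₊₁)/dₖ₊₁⌋:
  k=1: m=45, d=31, a=2
  k=2: m=17, d=57, a=1
  k=3: m=40, d=8, a=10
  k=4: m=40, d=57, a=1
  k=5: m=17, d=31, a=2
  k=6: m=45, d=1, a=90
d=1 and a=2a₀=90 at k=6, so the next step gives (m, d) = (45, 31) again — its k=1 value — and the period has length 6.

[45; 2, 1, 10, 1, 2, 90]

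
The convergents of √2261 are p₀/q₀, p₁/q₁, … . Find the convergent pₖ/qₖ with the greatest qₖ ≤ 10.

√2261 = [47; 1, 1, 4, 1, 1, 94, …] (period length 6).
Convergents:
  p_0/q_0 = 47/1
  p_1/q_1 = 48/1
  p_2/q_2 = 95/2
  p_3/q_3 = 428/9
  p_4/q_4 = 523/11
q_3 = 9 ≤ 10 < 11 = q_4, so the answer is 428/9.

428/9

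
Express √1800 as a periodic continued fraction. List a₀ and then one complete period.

[42; 2, 2, 1, 8, 1, 2, 2, 84]

a₀ = ⌊√1800⌋ = 42.
With m₀=0, d₀=1 and mₖ₊₁ = dₖaₖ − mₖ, dₖ₊₁ = (n − mₖ₊₁²)/dₖ, aₖ₊₁ = ⌊(a₀+mₖ₊₁)/dₖ₊₁⌋:
  k=1: m=42, d=36, a=2
  k=2: m=30, d=25, a=2
  k=3: m=20, d=56, a=1
  k=4: m=36, d=9, a=8
  k=5: m=36, d=56, a=1
  k=6: m=20, d=25, a=2
  k=7: m=30, d=36, a=2
  k=8: m=42, d=1, a=84
d=1 and a=2a₀=84 at k=8, so the next step gives (m, d) = (42, 36) again — its k=1 value — and the period has length 8.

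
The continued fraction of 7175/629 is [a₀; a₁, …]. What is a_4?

7175 = 11·629 + 256   →  a_0 = 11
629 = 2·256 + 117   →  a_1 = 2
256 = 2·117 + 22   →  a_2 = 2
117 = 5·22 + 7   →  a_3 = 5
22 = 3·7 + 1   →  a_4 = 3

3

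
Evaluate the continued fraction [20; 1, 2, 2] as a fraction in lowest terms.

Using pₖ = aₖpₖ₋₁ + pₖ₋₂ and qₖ = aₖqₖ₋₁ + qₖ₋₂:
  k=0: a=20, p=20, q=1
  k=1: a=1, p=21, q=1
  k=2: a=2, p=62, q=3
  k=3: a=2, p=145, q=7

145/7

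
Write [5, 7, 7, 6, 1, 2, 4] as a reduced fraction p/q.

22827/4441

Fold from the inside: start with 4/1.
  2 + 1/4 = 9/4
  1 + 4/9 = 13/9
  6 + 9/13 = 87/13
  7 + 13/87 = 622/87
  7 + 87/622 = 4441/622
  5 + 622/4441 = 22827/4441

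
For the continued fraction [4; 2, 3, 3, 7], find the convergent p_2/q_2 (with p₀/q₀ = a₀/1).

31/7

Using pₖ = aₖpₖ₋₁ + pₖ₋₂, qₖ = aₖqₖ₋₁ + qₖ₋₂ (with p₋₁=1, p₋₂=0, q₋₁=0, q₋₂=1):
  k=0: a=4, p=4, q=1
  k=1: a=2, p=9, q=2
  k=2: a=3, p=31, q=7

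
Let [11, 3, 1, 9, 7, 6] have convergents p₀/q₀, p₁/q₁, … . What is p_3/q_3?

Using pₖ = aₖpₖ₋₁ + pₖ₋₂, qₖ = aₖqₖ₋₁ + qₖ₋₂ (with p₋₁=1, p₋₂=0, q₋₁=0, q₋₂=1):
  k=0: a=11, p=11, q=1
  k=1: a=3, p=34, q=3
  k=2: a=1, p=45, q=4
  k=3: a=9, p=439, q=39

439/39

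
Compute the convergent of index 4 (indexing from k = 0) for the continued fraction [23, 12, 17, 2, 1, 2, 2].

14473/627

Using pₖ = aₖpₖ₋₁ + pₖ₋₂, qₖ = aₖqₖ₋₁ + qₖ₋₂ (with p₋₁=1, p₋₂=0, q₋₁=0, q₋₂=1):
  k=0: a=23, p=23, q=1
  k=1: a=12, p=277, q=12
  k=2: a=17, p=4732, q=205
  k=3: a=2, p=9741, q=422
  k=4: a=1, p=14473, q=627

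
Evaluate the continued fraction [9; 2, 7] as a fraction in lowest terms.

Fold from the inside: start with 7/1.
  2 + 1/7 = 15/7
  9 + 7/15 = 142/15

142/15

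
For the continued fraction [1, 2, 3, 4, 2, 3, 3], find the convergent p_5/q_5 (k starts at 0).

331/231

Using pₖ = aₖpₖ₋₁ + pₖ₋₂, qₖ = aₖqₖ₋₁ + qₖ₋₂ (with p₋₁=1, p₋₂=0, q₋₁=0, q₋₂=1):
  k=0: a=1, p=1, q=1
  k=1: a=2, p=3, q=2
  k=2: a=3, p=10, q=7
  k=3: a=4, p=43, q=30
  k=4: a=2, p=96, q=67
  k=5: a=3, p=331, q=231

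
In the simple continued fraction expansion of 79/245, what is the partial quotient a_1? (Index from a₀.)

79 = 0·245 + 79   →  a_0 = 0
245 = 3·79 + 8   →  a_1 = 3

3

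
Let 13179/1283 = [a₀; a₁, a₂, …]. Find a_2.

13179 = 10·1283 + 349   →  a_0 = 10
1283 = 3·349 + 236   →  a_1 = 3
349 = 1·236 + 113   →  a_2 = 1

1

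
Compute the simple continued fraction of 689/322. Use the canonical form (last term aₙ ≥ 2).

689 = 2*322 + 45
322 = 7*45 + 7
45 = 6*7 + 3
7 = 2*3 + 1
3 = 3*1 + 0  (stop)
So 689/322 = [2; 7, 6, 2, 3].

[2; 7, 6, 2, 3]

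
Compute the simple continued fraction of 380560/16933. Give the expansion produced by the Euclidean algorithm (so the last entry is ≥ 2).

380560 = 22*16933 + 8034
16933 = 2*8034 + 865
8034 = 9*865 + 249
865 = 3*249 + 118
249 = 2*118 + 13
118 = 9*13 + 1
13 = 13*1 + 0  (stop)
So 380560/16933 = [22; 2, 9, 3, 2, 9, 13].

[22; 2, 9, 3, 2, 9, 13]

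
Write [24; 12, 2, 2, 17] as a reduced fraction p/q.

25983/1079

Using pₖ = aₖpₖ₋₁ + pₖ₋₂ and qₖ = aₖqₖ₋₁ + qₖ₋₂:
  k=0: a=24, p=24, q=1
  k=1: a=12, p=289, q=12
  k=2: a=2, p=602, q=25
  k=3: a=2, p=1493, q=62
  k=4: a=17, p=25983, q=1079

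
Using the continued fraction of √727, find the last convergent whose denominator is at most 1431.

√727 = [26; 1, 25, 1, 52, …] (period length 4).
Convergents:
  p_0/q_0 = 26/1
  p_1/q_1 = 27/1
  p_2/q_2 = 701/26
  p_3/q_3 = 728/27
  p_4/q_4 = 38557/1430
  p_5/q_5 = 39285/1457
q_4 = 1430 ≤ 1431 < 1457 = q_5, so the answer is 38557/1430.

38557/1430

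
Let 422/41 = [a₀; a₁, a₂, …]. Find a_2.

422 = 10·41 + 12   →  a_0 = 10
41 = 3·12 + 5   →  a_1 = 3
12 = 2·5 + 2   →  a_2 = 2

2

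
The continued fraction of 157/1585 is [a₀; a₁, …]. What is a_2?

157 = 0·1585 + 157   →  a_0 = 0
1585 = 10·157 + 15   →  a_1 = 10
157 = 10·15 + 7   →  a_2 = 10

10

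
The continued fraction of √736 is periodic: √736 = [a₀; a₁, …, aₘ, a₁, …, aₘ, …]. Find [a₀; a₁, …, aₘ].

[27; 7, 1, 2, 1, 2, 1, 7, 54]

a₀ = ⌊√736⌋ = 27.
With m₀=0, d₀=1 and mₖ₊₁ = dₖaₖ − mₖ, dₖ₊₁ = (n − mₖ₊₁²)/dₖ, aₖ₊₁ = ⌊(a₀+mₖ₊₁)/dₖ₊₁⌋:
  k=1: m=27, d=7, a=7
  k=2: m=22, d=36, a=1
  k=3: m=14, d=15, a=2
  k=4: m=16, d=32, a=1
  k=5: m=16, d=15, a=2
  k=6: m=14, d=36, a=1
  k=7: m=22, d=7, a=7
  k=8: m=27, d=1, a=54
d=1 and a=2a₀=54 at k=8, so the next step gives (m, d) = (27, 7) again — its k=1 value — and the period has length 8.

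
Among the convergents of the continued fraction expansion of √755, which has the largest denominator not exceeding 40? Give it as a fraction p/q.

√755 = [27; 2, 10, 2, 54, …] (period length 4).
Convergents:
  p_0/q_0 = 27/1
  p_1/q_1 = 55/2
  p_2/q_2 = 577/21
  p_3/q_3 = 1209/44
q_2 = 21 ≤ 40 < 44 = q_3, so the answer is 577/21.

577/21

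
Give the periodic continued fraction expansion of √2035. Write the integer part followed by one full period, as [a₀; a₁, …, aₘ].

a₀ = ⌊√2035⌋ = 45.
With m₀=0, d₀=1 and mₖ₊₁ = dₖaₖ − mₖ, dₖ₊₁ = (n − mₖ₊₁²)/dₖ, aₖ₊₁ = ⌊(a₀+mₖ₊₁)/dₖ₊₁⌋:
  k=1: m=45, d=10, a=9
  k=2: m=45, d=1, a=90
d=1 and a=2a₀=90 at k=2, so the next step gives (m, d) = (45, 10) again — its k=1 value — and the period has length 2.

[45; 9, 90]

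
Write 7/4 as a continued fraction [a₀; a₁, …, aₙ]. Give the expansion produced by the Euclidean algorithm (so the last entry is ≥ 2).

7 = 1·4 + 3
4 = 1·3 + 1
3 = 3·1 + 0  (stop)
So 7/4 = [1; 1, 3].

[1; 1, 3]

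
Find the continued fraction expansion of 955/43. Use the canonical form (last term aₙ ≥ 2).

955 = 22*43 + 9
43 = 4*9 + 7
9 = 1*7 + 2
7 = 3*2 + 1
2 = 2*1 + 0  (stop)
So 955/43 = [22; 4, 1, 3, 2].

[22; 4, 1, 3, 2]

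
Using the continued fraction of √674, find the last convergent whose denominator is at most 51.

675/26

√674 = [25; 1, 24, 1, 50, …] (period length 4).
Convergents:
  p_0/q_0 = 25/1
  p_1/q_1 = 26/1
  p_2/q_2 = 649/25
  p_3/q_3 = 675/26
  p_4/q_4 = 34399/1325
q_3 = 26 ≤ 51 < 1325 = q_4, so the answer is 675/26.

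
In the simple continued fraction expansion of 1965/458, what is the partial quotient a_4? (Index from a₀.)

1

1965 = 4·458 + 133   →  a_0 = 4
458 = 3·133 + 59   →  a_1 = 3
133 = 2·59 + 15   →  a_2 = 2
59 = 3·15 + 14   →  a_3 = 3
15 = 1·14 + 1   →  a_4 = 1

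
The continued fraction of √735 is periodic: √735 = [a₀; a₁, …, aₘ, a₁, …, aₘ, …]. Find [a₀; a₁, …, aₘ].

a₀ = ⌊√735⌋ = 27.
With m₀=0, d₀=1 and mₖ₊₁ = dₖaₖ − mₖ, dₖ₊₁ = (n − mₖ₊₁²)/dₖ, aₖ₊₁ = ⌊(a₀+mₖ₊₁)/dₖ₊₁⌋:
  k=1: m=27, d=6, a=9
  k=2: m=27, d=1, a=54
d=1 and a=2a₀=54 at k=2, so the next step gives (m, d) = (27, 6) again — its k=1 value — and the period has length 2.

[27; 9, 54]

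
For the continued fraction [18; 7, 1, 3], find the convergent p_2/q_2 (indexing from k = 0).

Using pₖ = aₖpₖ₋₁ + pₖ₋₂, qₖ = aₖqₖ₋₁ + qₖ₋₂ (with p₋₁=1, p₋₂=0, q₋₁=0, q₋₂=1):
  k=0: a=18, p=18, q=1
  k=1: a=7, p=127, q=7
  k=2: a=1, p=145, q=8

145/8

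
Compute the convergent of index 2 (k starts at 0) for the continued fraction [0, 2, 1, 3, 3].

Using pₖ = aₖpₖ₋₁ + pₖ₋₂, qₖ = aₖqₖ₋₁ + qₖ₋₂ (with p₋₁=1, p₋₂=0, q₋₁=0, q₋₂=1):
  k=0: a=0, p=0, q=1
  k=1: a=2, p=1, q=2
  k=2: a=1, p=1, q=3

1/3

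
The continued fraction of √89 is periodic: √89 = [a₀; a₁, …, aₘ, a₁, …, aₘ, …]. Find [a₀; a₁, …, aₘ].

a₀ = ⌊√89⌋ = 9.
With m₀=0, d₀=1 and mₖ₊₁ = dₖaₖ − mₖ, dₖ₊₁ = (n − mₖ₊₁²)/dₖ, aₖ₊₁ = ⌊(a₀+mₖ₊₁)/dₖ₊₁⌋:
  k=1: m=9, d=8, a=2
  k=2: m=7, d=5, a=3
  k=3: m=8, d=5, a=3
  k=4: m=7, d=8, a=2
  k=5: m=9, d=1, a=18
d=1 and a=2a₀=18 at k=5, so the next step gives (m, d) = (9, 8) again — its k=1 value — and the period has length 5.

[9; 2, 3, 3, 2, 18]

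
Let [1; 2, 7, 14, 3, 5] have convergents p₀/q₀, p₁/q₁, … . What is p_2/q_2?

Using pₖ = aₖpₖ₋₁ + pₖ₋₂, qₖ = aₖqₖ₋₁ + qₖ₋₂ (with p₋₁=1, p₋₂=0, q₋₁=0, q₋₂=1):
  k=0: a=1, p=1, q=1
  k=1: a=2, p=3, q=2
  k=2: a=7, p=22, q=15

22/15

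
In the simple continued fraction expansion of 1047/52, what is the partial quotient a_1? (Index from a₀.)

7

1047 = 20·52 + 7   →  a_0 = 20
52 = 7·7 + 3   →  a_1 = 7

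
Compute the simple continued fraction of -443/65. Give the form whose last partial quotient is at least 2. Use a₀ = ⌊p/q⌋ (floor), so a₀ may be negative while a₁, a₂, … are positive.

[-7; 5, 2, 2, 2]

-443 = -7·65 + 12
65 = 5·12 + 5
12 = 2·5 + 2
5 = 2·2 + 1
2 = 2·1 + 0  (stop)
So -443/65 = [-7; 5, 2, 2, 2].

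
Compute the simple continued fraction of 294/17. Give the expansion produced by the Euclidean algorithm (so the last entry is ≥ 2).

[17; 3, 2, 2]

294 = 17·17 + 5
17 = 3·5 + 2
5 = 2·2 + 1
2 = 2·1 + 0  (stop)
So 294/17 = [17; 3, 2, 2].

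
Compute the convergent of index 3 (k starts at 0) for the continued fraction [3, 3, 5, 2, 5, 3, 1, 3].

116/35

Using pₖ = aₖpₖ₋₁ + pₖ₋₂, qₖ = aₖqₖ₋₁ + qₖ₋₂ (with p₋₁=1, p₋₂=0, q₋₁=0, q₋₂=1):
  k=0: a=3, p=3, q=1
  k=1: a=3, p=10, q=3
  k=2: a=5, p=53, q=16
  k=3: a=2, p=116, q=35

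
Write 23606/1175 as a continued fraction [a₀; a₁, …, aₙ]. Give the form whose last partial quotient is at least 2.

23606 = 20·1175 + 106
1175 = 11·106 + 9
106 = 11·9 + 7
9 = 1·7 + 2
7 = 3·2 + 1
2 = 2·1 + 0  (stop)
So 23606/1175 = [20; 11, 11, 1, 3, 2].

[20; 11, 11, 1, 3, 2]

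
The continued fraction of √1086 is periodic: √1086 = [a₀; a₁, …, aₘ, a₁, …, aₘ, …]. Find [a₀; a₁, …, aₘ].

a₀ = ⌊√1086⌋ = 32.
With m₀=0, d₀=1 and mₖ₊₁ = dₖaₖ − mₖ, dₖ₊₁ = (n − mₖ₊₁²)/dₖ, aₖ₊₁ = ⌊(a₀+mₖ₊₁)/dₖ₊₁⌋:
  k=1: m=32, d=62, a=1
  k=2: m=30, d=3, a=20
  k=3: m=30, d=62, a=1
  k=4: m=32, d=1, a=64
d=1 and a=2a₀=64 at k=4, so the next step gives (m, d) = (32, 62) again — its k=1 value — and the period has length 4.

[32; 1, 20, 1, 64]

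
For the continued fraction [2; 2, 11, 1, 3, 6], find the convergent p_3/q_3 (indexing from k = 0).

Using pₖ = aₖpₖ₋₁ + pₖ₋₂, qₖ = aₖqₖ₋₁ + qₖ₋₂ (with p₋₁=1, p₋₂=0, q₋₁=0, q₋₂=1):
  k=0: a=2, p=2, q=1
  k=1: a=2, p=5, q=2
  k=2: a=11, p=57, q=23
  k=3: a=1, p=62, q=25

62/25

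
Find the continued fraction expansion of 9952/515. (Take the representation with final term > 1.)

[19; 3, 11, 1, 13]

9952 = 19·515 + 167
515 = 3·167 + 14
167 = 11·14 + 13
14 = 1·13 + 1
13 = 13·1 + 0  (stop)
So 9952/515 = [19; 3, 11, 1, 13].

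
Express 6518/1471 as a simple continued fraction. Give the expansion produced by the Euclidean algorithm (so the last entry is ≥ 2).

[4; 2, 3, 8, 8, 3]

6518 = 4*1471 + 634
1471 = 2*634 + 203
634 = 3*203 + 25
203 = 8*25 + 3
25 = 8*3 + 1
3 = 3*1 + 0  (stop)
So 6518/1471 = [4; 2, 3, 8, 8, 3].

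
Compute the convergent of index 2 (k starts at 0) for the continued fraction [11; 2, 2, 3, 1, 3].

Using pₖ = aₖpₖ₋₁ + pₖ₋₂, qₖ = aₖqₖ₋₁ + qₖ₋₂ (with p₋₁=1, p₋₂=0, q₋₁=0, q₋₂=1):
  k=0: a=11, p=11, q=1
  k=1: a=2, p=23, q=2
  k=2: a=2, p=57, q=5

57/5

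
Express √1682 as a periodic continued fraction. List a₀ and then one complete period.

[41; 82]

a₀ = ⌊√1682⌋ = 41.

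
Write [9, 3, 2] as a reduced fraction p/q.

Fold from the inside: start with 2/1.
  3 + 1/2 = 7/2
  9 + 2/7 = 65/7

65/7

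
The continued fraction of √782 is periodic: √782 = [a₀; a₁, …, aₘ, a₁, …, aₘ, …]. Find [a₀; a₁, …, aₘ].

a₀ = ⌊√782⌋ = 27.
With m₀=0, d₀=1 and mₖ₊₁ = dₖaₖ − mₖ, dₖ₊₁ = (n − mₖ₊₁²)/dₖ, aₖ₊₁ = ⌊(a₀+mₖ₊₁)/dₖ₊₁⌋:
  k=1: m=27, d=53, a=1
  k=2: m=26, d=2, a=26
  k=3: m=26, d=53, a=1
  k=4: m=27, d=1, a=54
d=1 and a=2a₀=54 at k=4, so the next step gives (m, d) = (27, 53) again — its k=1 value — and the period has length 4.

[27; 1, 26, 1, 54]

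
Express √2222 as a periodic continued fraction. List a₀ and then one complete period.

[47; 7, 4, 7, 94]

a₀ = ⌊√2222⌋ = 47.
With m₀=0, d₀=1 and mₖ₊₁ = dₖaₖ − mₖ, dₖ₊₁ = (n − mₖ₊₁²)/dₖ, aₖ₊₁ = ⌊(a₀+mₖ₊₁)/dₖ₊₁⌋:
  k=1: m=47, d=13, a=7
  k=2: m=44, d=22, a=4
  k=3: m=44, d=13, a=7
  k=4: m=47, d=1, a=94
d=1 and a=2a₀=94 at k=4, so the next step gives (m, d) = (47, 13) again — its k=1 value — and the period has length 4.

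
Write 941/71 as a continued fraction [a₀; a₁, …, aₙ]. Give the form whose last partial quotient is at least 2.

[13; 3, 1, 17]

941 = 13×71 + 18
71 = 3×18 + 17
18 = 1×17 + 1
17 = 17×1 + 0  (stop)
So 941/71 = [13; 3, 1, 17].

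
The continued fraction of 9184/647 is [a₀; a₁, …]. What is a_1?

5

9184 = 14·647 + 126   →  a_0 = 14
647 = 5·126 + 17   →  a_1 = 5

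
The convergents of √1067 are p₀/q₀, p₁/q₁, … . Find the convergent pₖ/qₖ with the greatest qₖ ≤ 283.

6435/197

√1067 = [32; 1, 1, 1, 64, …] (period length 4).
Convergents:
  p_0/q_0 = 32/1
  p_1/q_1 = 33/1
  p_2/q_2 = 65/2
  p_3/q_3 = 98/3
  p_4/q_4 = 6337/194
  p_5/q_5 = 6435/197
  p_6/q_6 = 12772/391
q_5 = 197 ≤ 283 < 391 = q_6, so the answer is 6435/197.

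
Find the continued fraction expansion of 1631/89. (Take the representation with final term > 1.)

1631 = 18·89 + 29
89 = 3·29 + 2
29 = 14·2 + 1
2 = 2·1 + 0  (stop)
So 1631/89 = [18; 3, 14, 2].

[18; 3, 14, 2]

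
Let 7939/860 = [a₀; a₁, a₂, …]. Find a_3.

7939 = 9·860 + 199   →  a_0 = 9
860 = 4·199 + 64   →  a_1 = 4
199 = 3·64 + 7   →  a_2 = 3
64 = 9·7 + 1   →  a_3 = 9

9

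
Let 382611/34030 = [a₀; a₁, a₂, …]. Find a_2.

9

382611 = 11·34030 + 8281   →  a_0 = 11
34030 = 4·8281 + 906   →  a_1 = 4
8281 = 9·906 + 127   →  a_2 = 9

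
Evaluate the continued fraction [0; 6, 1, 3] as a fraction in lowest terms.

4/27

Using pₖ = aₖpₖ₋₁ + pₖ₋₂ and qₖ = aₖqₖ₋₁ + qₖ₋₂:
  k=0: a=0, p=0, q=1
  k=1: a=6, p=1, q=6
  k=2: a=1, p=1, q=7
  k=3: a=3, p=4, q=27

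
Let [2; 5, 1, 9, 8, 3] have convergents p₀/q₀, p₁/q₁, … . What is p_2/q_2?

Using pₖ = aₖpₖ₋₁ + pₖ₋₂, qₖ = aₖqₖ₋₁ + qₖ₋₂ (with p₋₁=1, p₋₂=0, q₋₁=0, q₋₂=1):
  k=0: a=2, p=2, q=1
  k=1: a=5, p=11, q=5
  k=2: a=1, p=13, q=6

13/6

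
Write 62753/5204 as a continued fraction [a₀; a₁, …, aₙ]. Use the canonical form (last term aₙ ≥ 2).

62753 = 12×5204 + 305
5204 = 17×305 + 19
305 = 16×19 + 1
19 = 19×1 + 0  (stop)
So 62753/5204 = [12; 17, 16, 19].

[12; 17, 16, 19]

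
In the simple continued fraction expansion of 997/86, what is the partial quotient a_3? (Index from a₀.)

2

997 = 11·86 + 51   →  a_0 = 11
86 = 1·51 + 35   →  a_1 = 1
51 = 1·35 + 16   →  a_2 = 1
35 = 2·16 + 3   →  a_3 = 2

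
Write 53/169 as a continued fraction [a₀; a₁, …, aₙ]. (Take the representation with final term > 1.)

[0; 3, 5, 3, 3]

53 = 0*169 + 53
169 = 3*53 + 10
53 = 5*10 + 3
10 = 3*3 + 1
3 = 3*1 + 0  (stop)
So 53/169 = [0; 3, 5, 3, 3].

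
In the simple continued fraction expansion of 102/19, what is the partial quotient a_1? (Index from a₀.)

102 = 5·19 + 7   →  a_0 = 5
19 = 2·7 + 5   →  a_1 = 2

2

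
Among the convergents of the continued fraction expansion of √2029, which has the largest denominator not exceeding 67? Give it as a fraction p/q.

2027/45

√2029 = [45; 22, 1, 1, 22, 90, …] (period length 5).
Convergents:
  p_0/q_0 = 45/1
  p_1/q_1 = 991/22
  p_2/q_2 = 1036/23
  p_3/q_3 = 2027/45
  p_4/q_4 = 45630/1013
q_3 = 45 ≤ 67 < 1013 = q_4, so the answer is 2027/45.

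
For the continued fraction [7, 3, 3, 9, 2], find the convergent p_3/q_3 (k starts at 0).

679/93

Using pₖ = aₖpₖ₋₁ + pₖ₋₂, qₖ = aₖqₖ₋₁ + qₖ₋₂ (with p₋₁=1, p₋₂=0, q₋₁=0, q₋₂=1):
  k=0: a=7, p=7, q=1
  k=1: a=3, p=22, q=3
  k=2: a=3, p=73, q=10
  k=3: a=9, p=679, q=93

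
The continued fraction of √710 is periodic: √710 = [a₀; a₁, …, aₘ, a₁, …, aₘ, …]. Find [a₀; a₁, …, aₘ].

a₀ = ⌊√710⌋ = 26.
With m₀=0, d₀=1 and mₖ₊₁ = dₖaₖ − mₖ, dₖ₊₁ = (n − mₖ₊₁²)/dₖ, aₖ₊₁ = ⌊(a₀+mₖ₊₁)/dₖ₊₁⌋:
  k=1: m=26, d=34, a=1
  k=2: m=8, d=19, a=1
  k=3: m=11, d=31, a=1
  k=4: m=20, d=10, a=4
  k=5: m=20, d=31, a=1
  k=6: m=11, d=19, a=1
  k=7: m=8, d=34, a=1
  k=8: m=26, d=1, a=52
d=1 and a=2a₀=52 at k=8, so the next step gives (m, d) = (26, 34) again — its k=1 value — and the period has length 8.

[26; 1, 1, 1, 4, 1, 1, 1, 52]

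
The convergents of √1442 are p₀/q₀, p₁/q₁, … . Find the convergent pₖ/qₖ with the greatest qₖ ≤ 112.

√1442 = [37; 1, 36, 1, 74, …] (period length 4).
Convergents:
  p_0/q_0 = 37/1
  p_1/q_1 = 38/1
  p_2/q_2 = 1405/37
  p_3/q_3 = 1443/38
  p_4/q_4 = 108187/2849
q_3 = 38 ≤ 112 < 2849 = q_4, so the answer is 1443/38.

1443/38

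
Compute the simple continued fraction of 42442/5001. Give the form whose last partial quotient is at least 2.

[8; 2, 18, 3, 3, 13]

42442 = 8*5001 + 2434
5001 = 2*2434 + 133
2434 = 18*133 + 40
133 = 3*40 + 13
40 = 3*13 + 1
13 = 13*1 + 0  (stop)
So 42442/5001 = [8; 2, 18, 3, 3, 13].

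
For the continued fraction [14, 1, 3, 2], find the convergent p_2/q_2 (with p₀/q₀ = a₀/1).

59/4

Using pₖ = aₖpₖ₋₁ + pₖ₋₂, qₖ = aₖqₖ₋₁ + qₖ₋₂ (with p₋₁=1, p₋₂=0, q₋₁=0, q₋₂=1):
  k=0: a=14, p=14, q=1
  k=1: a=1, p=15, q=1
  k=2: a=3, p=59, q=4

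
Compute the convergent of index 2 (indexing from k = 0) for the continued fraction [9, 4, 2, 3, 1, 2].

Using pₖ = aₖpₖ₋₁ + pₖ₋₂, qₖ = aₖqₖ₋₁ + qₖ₋₂ (with p₋₁=1, p₋₂=0, q₋₁=0, q₋₂=1):
  k=0: a=9, p=9, q=1
  k=1: a=4, p=37, q=4
  k=2: a=2, p=83, q=9

83/9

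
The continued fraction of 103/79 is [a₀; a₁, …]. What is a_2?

3

103 = 1·79 + 24   →  a_0 = 1
79 = 3·24 + 7   →  a_1 = 3
24 = 3·7 + 3   →  a_2 = 3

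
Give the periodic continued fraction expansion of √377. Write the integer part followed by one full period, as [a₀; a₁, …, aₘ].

[19; 2, 2, 2, 38]

a₀ = ⌊√377⌋ = 19.
With m₀=0, d₀=1 and mₖ₊₁ = dₖaₖ − mₖ, dₖ₊₁ = (n − mₖ₊₁²)/dₖ, aₖ₊₁ = ⌊(a₀+mₖ₊₁)/dₖ₊₁⌋:
  k=1: m=19, d=16, a=2
  k=2: m=13, d=13, a=2
  k=3: m=13, d=16, a=2
  k=4: m=19, d=1, a=38
d=1 and a=2a₀=38 at k=4, so the next step gives (m, d) = (19, 16) again — its k=1 value — and the period has length 4.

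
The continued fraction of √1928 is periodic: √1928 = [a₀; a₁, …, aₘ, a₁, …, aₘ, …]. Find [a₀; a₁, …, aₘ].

a₀ = ⌊√1928⌋ = 43.
With m₀=0, d₀=1 and mₖ₊₁ = dₖaₖ − mₖ, dₖ₊₁ = (n − mₖ₊₁²)/dₖ, aₖ₊₁ = ⌊(a₀+mₖ₊₁)/dₖ₊₁⌋:
  k=1: m=43, d=79, a=1
  k=2: m=36, d=8, a=9
  k=3: m=36, d=79, a=1
  k=4: m=43, d=1, a=86
d=1 and a=2a₀=86 at k=4, so the next step gives (m, d) = (43, 79) again — its k=1 value — and the period has length 4.

[43; 1, 9, 1, 86]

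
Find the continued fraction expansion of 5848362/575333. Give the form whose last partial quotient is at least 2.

[10; 6, 18, 2, 16, 3, 3, 15]

5848362 = 10*575333 + 95032
575333 = 6*95032 + 5141
95032 = 18*5141 + 2494
5141 = 2*2494 + 153
2494 = 16*153 + 46
153 = 3*46 + 15
46 = 3*15 + 1
15 = 15*1 + 0  (stop)
So 5848362/575333 = [10; 6, 18, 2, 16, 3, 3, 15].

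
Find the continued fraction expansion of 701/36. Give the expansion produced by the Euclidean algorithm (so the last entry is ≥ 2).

701 = 19×36 + 17
36 = 2×17 + 2
17 = 8×2 + 1
2 = 2×1 + 0  (stop)
So 701/36 = [19; 2, 8, 2].

[19; 2, 8, 2]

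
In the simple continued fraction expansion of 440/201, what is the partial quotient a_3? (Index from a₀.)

2

440 = 2·201 + 38   →  a_0 = 2
201 = 5·38 + 11   →  a_1 = 5
38 = 3·11 + 5   →  a_2 = 3
11 = 2·5 + 1   →  a_3 = 2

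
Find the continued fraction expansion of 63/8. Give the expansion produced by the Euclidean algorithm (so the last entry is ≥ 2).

[7; 1, 7]

63 = 7·8 + 7
8 = 1·7 + 1
7 = 7·1 + 0  (stop)
So 63/8 = [7; 1, 7].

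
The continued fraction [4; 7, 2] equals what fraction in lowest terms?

62/15

Using pₖ = aₖpₖ₋₁ + pₖ₋₂ and qₖ = aₖqₖ₋₁ + qₖ₋₂:
  k=0: a=4, p=4, q=1
  k=1: a=7, p=29, q=7
  k=2: a=2, p=62, q=15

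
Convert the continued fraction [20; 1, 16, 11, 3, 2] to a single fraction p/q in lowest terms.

28271/1350

Using pₖ = aₖpₖ₋₁ + pₖ₋₂ and qₖ = aₖqₖ₋₁ + qₖ₋₂:
  k=0: a=20, p=20, q=1
  k=1: a=1, p=21, q=1
  k=2: a=16, p=356, q=17
  k=3: a=11, p=3937, q=188
  k=4: a=3, p=12167, q=581
  k=5: a=2, p=28271, q=1350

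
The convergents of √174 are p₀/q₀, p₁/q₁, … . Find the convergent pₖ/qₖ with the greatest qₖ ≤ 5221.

√174 = [13; 5, 4, 5, 26, …] (period length 4).
Convergents:
  p_0/q_0 = 13/1
  p_1/q_1 = 66/5
  p_2/q_2 = 277/21
  p_3/q_3 = 1451/110
  p_4/q_4 = 38003/2881
  p_5/q_5 = 191466/14515
q_4 = 2881 ≤ 5221 < 14515 = q_5, so the answer is 38003/2881.

38003/2881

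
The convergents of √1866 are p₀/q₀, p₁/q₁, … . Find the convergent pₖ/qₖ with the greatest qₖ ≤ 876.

15551/360

√1866 = [43; 5, 14, 5, 86, …] (period length 4).
Convergents:
  p_0/q_0 = 43/1
  p_1/q_1 = 216/5
  p_2/q_2 = 3067/71
  p_3/q_3 = 15551/360
  p_4/q_4 = 1340453/31031
q_3 = 360 ≤ 876 < 31031 = q_4, so the answer is 15551/360.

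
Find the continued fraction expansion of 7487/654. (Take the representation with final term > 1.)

[11; 2, 4, 3, 4, 5]

7487 = 11*654 + 293
654 = 2*293 + 68
293 = 4*68 + 21
68 = 3*21 + 5
21 = 4*5 + 1
5 = 5*1 + 0  (stop)
So 7487/654 = [11; 2, 4, 3, 4, 5].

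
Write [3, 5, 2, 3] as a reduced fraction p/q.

Fold from the inside: start with 3/1.
  2 + 1/3 = 7/3
  5 + 3/7 = 38/7
  3 + 7/38 = 121/38

121/38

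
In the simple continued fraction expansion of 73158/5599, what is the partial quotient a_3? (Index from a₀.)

73158 = 13·5599 + 371   →  a_0 = 13
5599 = 15·371 + 34   →  a_1 = 15
371 = 10·34 + 31   →  a_2 = 10
34 = 1·31 + 3   →  a_3 = 1

1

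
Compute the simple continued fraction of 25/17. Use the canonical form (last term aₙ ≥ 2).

25 = 1×17 + 8
17 = 2×8 + 1
8 = 8×1 + 0  (stop)
So 25/17 = [1; 2, 8].

[1; 2, 8]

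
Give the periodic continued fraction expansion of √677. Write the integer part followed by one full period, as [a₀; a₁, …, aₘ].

[26; 52]

a₀ = ⌊√677⌋ = 26.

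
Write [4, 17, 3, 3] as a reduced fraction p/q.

702/173

Fold from the inside: start with 3/1.
  3 + 1/3 = 10/3
  17 + 3/10 = 173/10
  4 + 10/173 = 702/173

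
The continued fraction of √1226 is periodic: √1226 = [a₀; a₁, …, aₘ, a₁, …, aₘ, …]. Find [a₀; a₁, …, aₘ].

[35; 70]

a₀ = ⌊√1226⌋ = 35.
With m₀=0, d₀=1 and mₖ₊₁ = dₖaₖ − mₖ, dₖ₊₁ = (n − mₖ₊₁²)/dₖ, aₖ₊₁ = ⌊(a₀+mₖ₊₁)/dₖ₊₁⌋:
  k=1: m=35, d=1, a=70
d=1 and a=2a₀=70 at k=1, so the next step gives (m, d) = (35, 1) again — its k=1 value — and the period has length 1.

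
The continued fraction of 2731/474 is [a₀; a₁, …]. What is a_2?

3

2731 = 5·474 + 361   →  a_0 = 5
474 = 1·361 + 113   →  a_1 = 1
361 = 3·113 + 22   →  a_2 = 3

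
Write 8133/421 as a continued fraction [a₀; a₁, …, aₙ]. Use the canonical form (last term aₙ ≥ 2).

8133 = 19*421 + 134
421 = 3*134 + 19
134 = 7*19 + 1
19 = 19*1 + 0  (stop)
So 8133/421 = [19; 3, 7, 19].

[19; 3, 7, 19]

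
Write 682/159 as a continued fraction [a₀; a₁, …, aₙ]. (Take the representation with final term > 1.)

682 = 4·159 + 46
159 = 3·46 + 21
46 = 2·21 + 4
21 = 5·4 + 1
4 = 4·1 + 0  (stop)
So 682/159 = [4; 3, 2, 5, 4].

[4; 3, 2, 5, 4]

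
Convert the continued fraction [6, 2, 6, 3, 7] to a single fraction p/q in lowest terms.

Using pₖ = aₖpₖ₋₁ + pₖ₋₂ and qₖ = aₖqₖ₋₁ + qₖ₋₂:
  k=0: a=6, p=6, q=1
  k=1: a=2, p=13, q=2
  k=2: a=6, p=84, q=13
  k=3: a=3, p=265, q=41
  k=4: a=7, p=1939, q=300

1939/300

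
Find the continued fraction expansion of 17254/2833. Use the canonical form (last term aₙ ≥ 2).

17254 = 6×2833 + 256
2833 = 11×256 + 17
256 = 15×17 + 1
17 = 17×1 + 0  (stop)
So 17254/2833 = [6; 11, 15, 17].

[6; 11, 15, 17]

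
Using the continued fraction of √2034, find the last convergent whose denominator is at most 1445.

40635/901

√2034 = [45; 10, 90, …] (period length 2).
Convergents:
  p_0/q_0 = 45/1
  p_1/q_1 = 451/10
  p_2/q_2 = 40635/901
  p_3/q_3 = 406801/9020
q_2 = 901 ≤ 1445 < 9020 = q_3, so the answer is 40635/901.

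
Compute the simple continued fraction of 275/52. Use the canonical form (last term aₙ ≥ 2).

275 = 5×52 + 15
52 = 3×15 + 7
15 = 2×7 + 1
7 = 7×1 + 0  (stop)
So 275/52 = [5; 3, 2, 7].

[5; 3, 2, 7]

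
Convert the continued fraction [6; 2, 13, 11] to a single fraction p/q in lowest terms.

1938/299

Using pₖ = aₖpₖ₋₁ + pₖ₋₂ and qₖ = aₖqₖ₋₁ + qₖ₋₂:
  k=0: a=6, p=6, q=1
  k=1: a=2, p=13, q=2
  k=2: a=13, p=175, q=27
  k=3: a=11, p=1938, q=299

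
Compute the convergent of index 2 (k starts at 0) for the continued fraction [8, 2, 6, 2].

110/13

Using pₖ = aₖpₖ₋₁ + pₖ₋₂, qₖ = aₖqₖ₋₁ + qₖ₋₂ (with p₋₁=1, p₋₂=0, q₋₁=0, q₋₂=1):
  k=0: a=8, p=8, q=1
  k=1: a=2, p=17, q=2
  k=2: a=6, p=110, q=13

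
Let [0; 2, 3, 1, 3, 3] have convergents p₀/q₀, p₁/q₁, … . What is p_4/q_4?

Using pₖ = aₖpₖ₋₁ + pₖ₋₂, qₖ = aₖqₖ₋₁ + qₖ₋₂ (with p₋₁=1, p₋₂=0, q₋₁=0, q₋₂=1):
  k=0: a=0, p=0, q=1
  k=1: a=2, p=1, q=2
  k=2: a=3, p=3, q=7
  k=3: a=1, p=4, q=9
  k=4: a=3, p=15, q=34

15/34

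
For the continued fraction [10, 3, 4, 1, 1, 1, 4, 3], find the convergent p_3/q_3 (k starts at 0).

Using pₖ = aₖpₖ₋₁ + pₖ₋₂, qₖ = aₖqₖ₋₁ + qₖ₋₂ (with p₋₁=1, p₋₂=0, q₋₁=0, q₋₂=1):
  k=0: a=10, p=10, q=1
  k=1: a=3, p=31, q=3
  k=2: a=4, p=134, q=13
  k=3: a=1, p=165, q=16

165/16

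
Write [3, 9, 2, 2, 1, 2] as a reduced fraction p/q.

Using pₖ = aₖpₖ₋₁ + pₖ₋₂ and qₖ = aₖqₖ₋₁ + qₖ₋₂:
  k=0: a=3, p=3, q=1
  k=1: a=9, p=28, q=9
  k=2: a=2, p=59, q=19
  k=3: a=2, p=146, q=47
  k=4: a=1, p=205, q=66
  k=5: a=2, p=556, q=179

556/179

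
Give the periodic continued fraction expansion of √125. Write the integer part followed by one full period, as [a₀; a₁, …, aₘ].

a₀ = ⌊√125⌋ = 11.
With m₀=0, d₀=1 and mₖ₊₁ = dₖaₖ − mₖ, dₖ₊₁ = (n − mₖ₊₁²)/dₖ, aₖ₊₁ = ⌊(a₀+mₖ₊₁)/dₖ₊₁⌋:
  k=1: m=11, d=4, a=5
  k=2: m=9, d=11, a=1
  k=3: m=2, d=11, a=1
  k=4: m=9, d=4, a=5
  k=5: m=11, d=1, a=22
d=1 and a=2a₀=22 at k=5, so the next step gives (m, d) = (11, 4) again — its k=1 value — and the period has length 5.

[11; 5, 1, 1, 5, 22]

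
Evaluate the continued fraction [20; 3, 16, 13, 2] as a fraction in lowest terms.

27014/1329

Fold from the inside: start with 2/1.
  13 + 1/2 = 27/2
  16 + 2/27 = 434/27
  3 + 27/434 = 1329/434
  20 + 434/1329 = 27014/1329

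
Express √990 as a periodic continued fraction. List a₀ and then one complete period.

[31; 2, 6, 2, 62]

a₀ = ⌊√990⌋ = 31.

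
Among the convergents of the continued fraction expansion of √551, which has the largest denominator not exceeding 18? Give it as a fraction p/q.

√551 = [23; 2, 8, 1, 8, 2, 46, …] (period length 6).
Convergents:
  p_0/q_0 = 23/1
  p_1/q_1 = 47/2
  p_2/q_2 = 399/17
  p_3/q_3 = 446/19
q_2 = 17 ≤ 18 < 19 = q_3, so the answer is 399/17.

399/17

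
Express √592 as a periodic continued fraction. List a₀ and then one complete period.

a₀ = ⌊√592⌋ = 24.
With m₀=0, d₀=1 and mₖ₊₁ = dₖaₖ − mₖ, dₖ₊₁ = (n − mₖ₊₁²)/dₖ, aₖ₊₁ = ⌊(a₀+mₖ₊₁)/dₖ₊₁⌋:
  k=1: m=24, d=16, a=3
  k=2: m=24, d=1, a=48
d=1 and a=2a₀=48 at k=2, so the next step gives (m, d) = (24, 16) again — its k=1 value — and the period has length 2.

[24; 3, 48]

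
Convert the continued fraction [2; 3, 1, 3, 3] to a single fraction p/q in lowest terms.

111/49

Fold from the inside: start with 3/1.
  3 + 1/3 = 10/3
  1 + 3/10 = 13/10
  3 + 10/13 = 49/13
  2 + 13/49 = 111/49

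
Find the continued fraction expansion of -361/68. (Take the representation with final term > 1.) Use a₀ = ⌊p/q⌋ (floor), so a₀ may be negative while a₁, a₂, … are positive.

[-6; 1, 2, 4, 5]

-361 = -6*68 + 47
68 = 1*47 + 21
47 = 2*21 + 5
21 = 4*5 + 1
5 = 5*1 + 0  (stop)
So -361/68 = [-6; 1, 2, 4, 5].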